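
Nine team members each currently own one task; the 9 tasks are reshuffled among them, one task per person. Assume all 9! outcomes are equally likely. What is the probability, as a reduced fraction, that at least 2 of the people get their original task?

95887/362880

Favorable outcomes: Σ_{i≥2} C(9,i)·!(9-i) = 36·1854 + 84·265 + 126·44 + 126·9 + 84·2 + 36·1 + 9·0 + 1·1 = 95887.
Total outcomes: 9! = 362880.
Probability = 95887/362880 = 95887/362880.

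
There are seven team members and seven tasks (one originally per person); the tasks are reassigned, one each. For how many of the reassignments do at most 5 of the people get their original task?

5039

Sum C(7,i)·!(7-i) for i = 0..5:
  i=0: C(7,0)·!7 = 1·1854 = 1854
  i=1: C(7,1)·!6 = 7·265 = 1855
  i=2: C(7,2)·!5 = 21·44 = 924
  i=3: C(7,3)·!4 = 35·9 = 315
  i=4: C(7,4)·!3 = 35·2 = 70
  i=5: C(7,5)·!2 = 21·1 = 21
Total = 5039.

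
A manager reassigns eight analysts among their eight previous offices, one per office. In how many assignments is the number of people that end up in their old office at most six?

Sum C(8,i)·!(8-i) for i = 0..6:
  i=0: C(8,0)·!8 = 1·14833 = 14833
  i=1: C(8,1)·!7 = 8·1854 = 14832
  i=2: C(8,2)·!6 = 28·265 = 7420
  i=3: C(8,3)·!5 = 56·44 = 2464
  i=4: C(8,4)·!4 = 70·9 = 630
  i=5: C(8,5)·!3 = 56·2 = 112
  i=6: C(8,6)·!2 = 28·1 = 28
Total = 40319.

40319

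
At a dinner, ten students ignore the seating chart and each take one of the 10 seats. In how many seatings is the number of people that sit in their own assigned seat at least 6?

2176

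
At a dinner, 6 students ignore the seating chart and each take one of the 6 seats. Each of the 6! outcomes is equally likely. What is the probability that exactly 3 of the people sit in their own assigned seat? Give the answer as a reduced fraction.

1/18

Favorable outcomes: C(6,3)·!3 = 20·2 = 40.
Total outcomes: 6! = 720.
Probability = 40/720 = 1/18.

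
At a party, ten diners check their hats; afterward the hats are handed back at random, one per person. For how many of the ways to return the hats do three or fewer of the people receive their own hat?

3559886

# with exactly i fixed is C(10,i)·!(10-i); sum over i=0..3:
  i=0: C(10,0)·!10 = 1·1334961 = 1334961
  i=1: C(10,1)·!9 = 10·133496 = 1334960
  i=2: C(10,2)·!8 = 45·14833 = 667485
  i=3: C(10,3)·!7 = 120·1854 = 222480
Total = 3559886.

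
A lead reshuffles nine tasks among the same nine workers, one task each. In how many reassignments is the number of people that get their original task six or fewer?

362843

Sum C(9,i)·!(9-i) for i = 0..6:
  i=0: C(9,0)·!9 = 1·133496 = 133496
  i=1: C(9,1)·!8 = 9·14833 = 133497
  i=2: C(9,2)·!7 = 36·1854 = 66744
  i=3: C(9,3)·!6 = 84·265 = 22260
  i=4: C(9,4)·!5 = 126·44 = 5544
  i=5: C(9,5)·!4 = 126·9 = 1134
  i=6: C(9,6)·!3 = 84·2 = 168
Total = 362843.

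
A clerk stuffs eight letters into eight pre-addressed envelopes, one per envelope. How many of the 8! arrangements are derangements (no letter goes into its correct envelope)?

14833

!8 = 8! · Σ_{k=0}^{8} (-1)^k/k!
= 8! - 8!/1! + 8!/2! - 8!/3! + 8!/4! - 8!/5! + 8!/6! - 8!/7! + 8!/8!
= 40320 - 40320 + 20160 - 6720 + 1680 - 336 + 56 - 8 + 1
= 14833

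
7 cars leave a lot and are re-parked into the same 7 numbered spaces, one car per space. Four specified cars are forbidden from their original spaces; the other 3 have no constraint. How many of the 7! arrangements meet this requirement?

2790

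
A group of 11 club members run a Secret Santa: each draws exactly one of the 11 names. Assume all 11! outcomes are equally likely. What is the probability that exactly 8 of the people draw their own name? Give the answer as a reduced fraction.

1/120960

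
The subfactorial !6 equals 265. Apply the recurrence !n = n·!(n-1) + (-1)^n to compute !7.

1854

!7 = 7·265 - 1 = 1854.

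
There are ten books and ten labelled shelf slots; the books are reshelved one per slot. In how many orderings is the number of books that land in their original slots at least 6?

Sum C(10,i)·!(10-i) for i = 6..10:
  i=6: C(10,6)·!4 = 210·9 = 1890
  i=7: C(10,7)·!3 = 120·2 = 240
  i=8: C(10,8)·!2 = 45·1 = 45
  i=9: C(10,9)·!1 = 10·0 = 0
  i=10: C(10,10)·!0 = 1·1 = 1
Total = 2176.

2176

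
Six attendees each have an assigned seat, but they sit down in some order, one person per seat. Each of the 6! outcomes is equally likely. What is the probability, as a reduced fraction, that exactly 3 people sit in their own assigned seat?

1/18

Favorable outcomes: C(6,3)·!3 = 20·2 = 40.
Total outcomes: 6! = 720.
Probability = 40/720 = 1/18.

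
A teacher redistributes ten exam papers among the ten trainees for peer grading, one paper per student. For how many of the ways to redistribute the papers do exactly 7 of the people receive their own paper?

240

Pick the 7 fixed positions: C(10,7) = 120 ways.
The other 3 form a derangement: !3 = 2.
Total: 120 × 2 = 240.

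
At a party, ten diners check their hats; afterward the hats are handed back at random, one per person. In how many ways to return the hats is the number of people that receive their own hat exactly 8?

Pick the 8 fixed positions: C(10,8) = 45 ways.
The remaining 2 must be deranged: !2 = 1.
Total: 45 × 1 = 45.

45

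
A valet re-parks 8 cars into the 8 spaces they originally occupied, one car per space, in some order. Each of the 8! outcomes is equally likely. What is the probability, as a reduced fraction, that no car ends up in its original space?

2119/5760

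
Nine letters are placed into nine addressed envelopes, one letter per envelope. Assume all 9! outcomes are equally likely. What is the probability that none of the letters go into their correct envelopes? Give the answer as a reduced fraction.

16687/45360

Favorable outcomes: !9 = 133496.
Total outcomes: 9! = 362880.
Probability = 133496/362880 = 16687/45360.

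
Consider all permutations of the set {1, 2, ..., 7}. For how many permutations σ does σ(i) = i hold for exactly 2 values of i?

924

Choose which 2 of the 7 are fixed: C(7,2) = 21.
The other 5 form a derangement: !5 = 44.
Total: 21 × 44 = 924.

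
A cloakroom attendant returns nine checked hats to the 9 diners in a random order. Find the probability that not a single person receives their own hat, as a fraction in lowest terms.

16687/45360

Favorable outcomes: !9 = 133496.
Total outcomes: 9! = 362880.
Probability = 133496/362880 = 16687/45360.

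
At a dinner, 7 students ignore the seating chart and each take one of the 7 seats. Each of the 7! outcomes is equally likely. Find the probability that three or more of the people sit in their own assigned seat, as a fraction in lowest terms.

Favorable outcomes: Σ_{i≥3} C(7,i)·!(7-i) = 35·9 + 35·2 + 21·1 + 7·0 + 1·1 = 407.
Total outcomes: 7! = 5040.
Probability = 407/5040 = 407/5040.

407/5040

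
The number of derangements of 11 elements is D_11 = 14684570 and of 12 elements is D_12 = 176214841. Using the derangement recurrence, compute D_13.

2290792932

D_13 = (13-1)·(D_12 + D_11) = 12·(176214841 + 14684570) = 12·190899411 = 2290792932.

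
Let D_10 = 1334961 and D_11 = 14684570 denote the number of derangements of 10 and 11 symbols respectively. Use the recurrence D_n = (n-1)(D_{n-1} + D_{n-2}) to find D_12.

176214841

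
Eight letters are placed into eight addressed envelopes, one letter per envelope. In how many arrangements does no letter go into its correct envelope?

14833

!8 = 8! · Σ_{k=0}^{8} (-1)^k/k!
= 8! - 8!/1! + 8!/2! - 8!/3! + 8!/4! - 8!/5! + 8!/6! - 8!/7! + 8!/8!
= 40320 - 40320 + 20160 - 6720 + 1680 - 336 + 56 - 8 + 1
= 14833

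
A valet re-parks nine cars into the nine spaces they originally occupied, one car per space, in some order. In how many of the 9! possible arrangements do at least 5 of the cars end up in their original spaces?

1339

Sum C(9,i)·!(9-i) for i = 5..9:
  i=5: C(9,5)·!4 = 126·9 = 1134
  i=6: C(9,6)·!3 = 84·2 = 168
  i=7: C(9,7)·!2 = 36·1 = 36
  i=8: C(9,8)·!1 = 9·0 = 0
  i=9: C(9,9)·!0 = 1·1 = 1
Total = 1339.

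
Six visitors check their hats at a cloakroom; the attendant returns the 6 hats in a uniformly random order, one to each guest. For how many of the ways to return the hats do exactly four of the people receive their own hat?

15

Choose which 4 of the 6 are fixed: C(6,4) = 15.
The remaining 2 must be deranged: !2 = 1.
Total: 15 × 1 = 15.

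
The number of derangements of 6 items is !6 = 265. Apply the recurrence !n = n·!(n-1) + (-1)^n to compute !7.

!7 = 7·265 - 1 = 1854.

1854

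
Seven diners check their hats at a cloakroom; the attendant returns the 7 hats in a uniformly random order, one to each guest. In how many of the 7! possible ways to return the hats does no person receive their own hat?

1854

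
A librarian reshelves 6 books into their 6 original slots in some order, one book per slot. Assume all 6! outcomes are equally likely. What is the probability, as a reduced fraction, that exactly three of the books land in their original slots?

1/18

Favorable outcomes: C(6,3)·!3 = 20·2 = 40.
Total outcomes: 6! = 720.
Probability = 40/720 = 1/18.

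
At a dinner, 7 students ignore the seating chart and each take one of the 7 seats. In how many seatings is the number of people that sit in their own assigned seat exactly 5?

21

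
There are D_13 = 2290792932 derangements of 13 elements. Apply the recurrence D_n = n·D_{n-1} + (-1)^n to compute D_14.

32071101049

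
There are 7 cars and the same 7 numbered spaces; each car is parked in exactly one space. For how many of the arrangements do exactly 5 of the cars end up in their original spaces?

21

Pick the 5 fixed positions: C(7,5) = 21 ways.
The remaining 2 must be deranged: !2 = 1.
Total: 21 × 1 = 21.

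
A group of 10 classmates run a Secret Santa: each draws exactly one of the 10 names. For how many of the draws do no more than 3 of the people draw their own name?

# with exactly i fixed is C(10,i)·!(10-i); sum over i=0..3:
  i=0: C(10,0)·!10 = 1·1334961 = 1334961
  i=1: C(10,1)·!9 = 10·133496 = 1334960
  i=2: C(10,2)·!8 = 45·14833 = 667485
  i=3: C(10,3)·!7 = 120·1854 = 222480
Total = 3559886.

3559886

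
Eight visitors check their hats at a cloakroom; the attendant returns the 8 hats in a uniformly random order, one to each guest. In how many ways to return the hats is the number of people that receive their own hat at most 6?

Sum C(8,i)·!(8-i) for i = 0..6:
  i=0: C(8,0)·!8 = 1·14833 = 14833
  i=1: C(8,1)·!7 = 8·1854 = 14832
  i=2: C(8,2)·!6 = 28·265 = 7420
  i=3: C(8,3)·!5 = 56·44 = 2464
  i=4: C(8,4)·!4 = 70·9 = 630
  i=5: C(8,5)·!3 = 56·2 = 112
  i=6: C(8,6)·!2 = 28·1 = 28
Total = 40319.

40319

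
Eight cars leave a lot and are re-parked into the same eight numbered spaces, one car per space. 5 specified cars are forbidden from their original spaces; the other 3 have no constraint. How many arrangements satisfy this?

21234

Inclusion-exclusion on the 5 forbidden self-matches:
Σ_{j=0}^{5} (-1)^j C(5,j)(8-j)!
= C(5,0)·8! - C(5,1)·7! + C(5,2)·6! - C(5,3)·5! + C(5,4)·4! - C(5,5)·3!
= 40320 - 25200 + 7200 - 1200 + 120 - 6
= 21234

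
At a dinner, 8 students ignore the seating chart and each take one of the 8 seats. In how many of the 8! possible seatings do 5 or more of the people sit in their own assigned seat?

141

Sum C(8,i)·!(8-i) for i = 5..8:
  i=5: C(8,5)·!3 = 56·2 = 112
  i=6: C(8,6)·!2 = 28·1 = 28
  i=7: C(8,7)·!1 = 8·0 = 0
  i=8: C(8,8)·!0 = 1·1 = 1
Total = 141.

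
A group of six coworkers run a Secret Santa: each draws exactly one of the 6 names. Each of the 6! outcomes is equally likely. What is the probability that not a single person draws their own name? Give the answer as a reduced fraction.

53/144

Favorable outcomes: !6 = 265.
Total outcomes: 6! = 720.
Probability = 265/720 = 53/144.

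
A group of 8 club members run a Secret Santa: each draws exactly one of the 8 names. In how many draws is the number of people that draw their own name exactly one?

14832

Pick the single fixed position: C(8,1) = 8 ways.
The other 7 form a derangement: !7 = 1854.
Total: 8 × 1854 = 14832.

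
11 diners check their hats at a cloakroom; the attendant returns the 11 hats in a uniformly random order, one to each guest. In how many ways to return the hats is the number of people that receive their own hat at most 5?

39893116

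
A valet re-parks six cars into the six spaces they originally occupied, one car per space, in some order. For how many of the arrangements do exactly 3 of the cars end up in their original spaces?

40

Choose which 3 of the 6 are fixed: C(6,3) = 20.
The remaining 3 must be deranged: !3 = 2.
Total: 20 × 2 = 40.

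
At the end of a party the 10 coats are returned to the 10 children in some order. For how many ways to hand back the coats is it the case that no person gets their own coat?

1334961

!10 is the nearest integer to 10!/e.
10! = 3628800, and 3628800/e ≈ 1334960.92, so !10 = 1334961.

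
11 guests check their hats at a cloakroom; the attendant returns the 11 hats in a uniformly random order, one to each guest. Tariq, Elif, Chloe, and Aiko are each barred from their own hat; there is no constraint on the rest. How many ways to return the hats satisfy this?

27422640

Inclusion-exclusion on the 4 forbidden self-matches:
Σ_{j=0}^{4} (-1)^j C(4,j)(11-j)!
= C(4,0)·11! - C(4,1)·10! + C(4,2)·9! - C(4,3)·8! + C(4,4)·7!
= 39916800 - 14515200 + 2177280 - 161280 + 5040
= 27422640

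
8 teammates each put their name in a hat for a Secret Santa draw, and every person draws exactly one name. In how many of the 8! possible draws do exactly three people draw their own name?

2464

Pick the 3 fixed positions: C(8,3) = 56 ways.
The other 5 form a derangement: !5 = 44.
Total: 56 × 44 = 2464.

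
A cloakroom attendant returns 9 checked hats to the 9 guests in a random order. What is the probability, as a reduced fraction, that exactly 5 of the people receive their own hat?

Favorable outcomes: C(9,5)·!4 = 126·9 = 1134.
Total outcomes: 9! = 362880.
Probability = 1134/362880 = 1/320.

1/320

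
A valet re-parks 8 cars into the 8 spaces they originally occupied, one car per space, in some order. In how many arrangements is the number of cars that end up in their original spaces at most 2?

# with exactly i fixed is C(8,i)·!(8-i); sum over i=0..2:
  i=0: C(8,0)·!8 = 1·14833 = 14833
  i=1: C(8,1)·!7 = 8·1854 = 14832
  i=2: C(8,2)·!6 = 28·265 = 7420
Total = 37085.

37085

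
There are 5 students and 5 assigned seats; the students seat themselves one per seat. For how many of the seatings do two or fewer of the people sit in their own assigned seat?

109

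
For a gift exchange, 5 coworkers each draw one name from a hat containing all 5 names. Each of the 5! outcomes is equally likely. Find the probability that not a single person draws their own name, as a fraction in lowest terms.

11/30

Favorable outcomes: !5 = 44.
Total outcomes: 5! = 120.
Probability = 44/120 = 11/30.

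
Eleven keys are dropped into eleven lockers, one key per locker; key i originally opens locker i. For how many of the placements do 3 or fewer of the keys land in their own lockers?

# with exactly i fixed is C(11,i)·!(11-i); sum over i=0..3:
  i=0: C(11,0)·!11 = 1·14684570 = 14684570
  i=1: C(11,1)·!10 = 11·1334961 = 14684571
  i=2: C(11,2)·!9 = 55·133496 = 7342280
  i=3: C(11,3)·!8 = 165·14833 = 2447445
Total = 39158866.

39158866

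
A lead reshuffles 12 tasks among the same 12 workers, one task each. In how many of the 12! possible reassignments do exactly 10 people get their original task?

66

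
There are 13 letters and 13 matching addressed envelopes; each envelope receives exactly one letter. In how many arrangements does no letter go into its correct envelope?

2290792932

The subfactorial !13 = [13!/e] (nearest integer).
13! = 6227020800, and 6227020800/e ≈ 2290792932.07, so !13 = 2290792932.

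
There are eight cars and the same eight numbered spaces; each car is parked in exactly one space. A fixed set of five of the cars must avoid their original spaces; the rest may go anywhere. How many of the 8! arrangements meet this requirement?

Let A_j be the event that the j-th constrained one is fixed. By inclusion-exclusion over the 5 events:
Σ_{j=0}^{5} (-1)^j C(5,j)(8-j)!
= C(5,0)·8! - C(5,1)·7! + C(5,2)·6! - C(5,3)·5! + C(5,4)·4! - C(5,5)·3!
= 40320 - 25200 + 7200 - 1200 + 120 - 6
= 21234

21234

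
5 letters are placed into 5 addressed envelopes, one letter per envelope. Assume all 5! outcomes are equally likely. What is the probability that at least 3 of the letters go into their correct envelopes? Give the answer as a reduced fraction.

Favorable outcomes: Σ_{i≥3} C(5,i)·!(5-i) = 10·1 + 5·0 + 1·1 = 11.
Total outcomes: 5! = 120.
Probability = 11/120 = 11/120.

11/120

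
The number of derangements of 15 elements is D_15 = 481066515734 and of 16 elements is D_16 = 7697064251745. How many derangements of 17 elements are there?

D_17 = (17-1)·(D_16 + D_15) = 16·(7697064251745 + 481066515734) = 16·8178130767479 = 130850092279664.

130850092279664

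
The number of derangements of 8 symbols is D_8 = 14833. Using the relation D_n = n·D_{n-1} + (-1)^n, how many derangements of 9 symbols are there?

133496

D_9 = 9·14833 - 1 = 133496.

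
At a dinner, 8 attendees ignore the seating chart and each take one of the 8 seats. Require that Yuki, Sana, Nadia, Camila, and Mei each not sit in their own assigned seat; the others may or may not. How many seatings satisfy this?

21234

Let A_j be the event that the j-th constrained one is fixed. By inclusion-exclusion over the 5 events:
Σ_{j=0}^{5} (-1)^j C(5,j)(8-j)!
= C(5,0)·8! - C(5,1)·7! + C(5,2)·6! - C(5,3)·5! + C(5,4)·4! - C(5,5)·3!
= 40320 - 25200 + 7200 - 1200 + 120 - 6
= 21234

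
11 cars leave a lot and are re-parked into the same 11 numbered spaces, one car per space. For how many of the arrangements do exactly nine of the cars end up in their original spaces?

55

Choose which 9 of the 11 are fixed: C(11,9) = 55.
The remaining 2 must be deranged: !2 = 1.
Total: 55 × 1 = 55.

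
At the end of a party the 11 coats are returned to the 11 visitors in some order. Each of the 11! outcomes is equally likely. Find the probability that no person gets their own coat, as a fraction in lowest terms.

Favorable outcomes: !11 = 14684570.
Total outcomes: 11! = 39916800.
Probability = 14684570/39916800 = 1468457/3991680.

1468457/3991680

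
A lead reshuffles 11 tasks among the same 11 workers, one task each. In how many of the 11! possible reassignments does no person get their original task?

14684570

Use !n = (n-1)(!(n-1) + !(n-2)).
!11 = 10·(1334961 + 133496) = 10·1468457 = 14684570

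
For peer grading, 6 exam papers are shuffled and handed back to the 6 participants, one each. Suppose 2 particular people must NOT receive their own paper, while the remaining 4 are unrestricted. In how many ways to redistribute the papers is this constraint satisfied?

504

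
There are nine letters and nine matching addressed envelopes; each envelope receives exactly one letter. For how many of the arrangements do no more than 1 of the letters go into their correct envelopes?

Sum C(9,i)·!(9-i) for i = 0..1:
  i=0: C(9,0)·!9 = 1·133496 = 133496
  i=1: C(9,1)·!8 = 9·14833 = 133497
Total = 266993.

266993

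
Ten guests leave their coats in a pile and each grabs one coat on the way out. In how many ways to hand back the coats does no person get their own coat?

1334961

By inclusion-exclusion, !10 = Σ (-1)^k · 10!/k! for k=0..10
= 10! - 10!/1! + 10!/2! - 10!/3! + 10!/4! - 10!/5! + 10!/6! - 10!/7! + 10!/8! - 10!/9! + 10!/10!
= 3628800 - 3628800 + 1814400 - 604800 + 151200 - 30240 + 5040 - 720 + 90 - 10 + 1
= 1334961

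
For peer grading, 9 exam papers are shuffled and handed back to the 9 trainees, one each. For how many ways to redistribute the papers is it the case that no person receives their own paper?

133496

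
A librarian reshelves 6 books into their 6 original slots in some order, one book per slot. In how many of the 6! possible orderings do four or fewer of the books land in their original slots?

719

Sum C(6,i)·!(6-i) for i = 0..4:
  i=0: C(6,0)·!6 = 1·265 = 265
  i=1: C(6,1)·!5 = 6·44 = 264
  i=2: C(6,2)·!4 = 15·9 = 135
  i=3: C(6,3)·!3 = 20·2 = 40
  i=4: C(6,4)·!2 = 15·1 = 15
Total = 719.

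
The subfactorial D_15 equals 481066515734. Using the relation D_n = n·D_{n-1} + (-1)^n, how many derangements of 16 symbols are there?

7697064251745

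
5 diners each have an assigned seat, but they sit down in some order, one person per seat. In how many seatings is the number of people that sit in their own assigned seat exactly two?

20

Pick the 2 fixed positions: C(5,2) = 10 ways.
The remaining 3 must be deranged: !3 = 2.
Total: 10 × 2 = 20.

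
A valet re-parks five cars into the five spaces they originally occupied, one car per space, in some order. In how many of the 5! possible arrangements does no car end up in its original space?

By inclusion-exclusion, !5 = Σ (-1)^k · 5!/k! for k=0..5
= 5! - 5!/1! + 5!/2! - 5!/3! + 5!/4! - 5!/5!
= 120 - 120 + 60 - 20 + 5 - 1
= 44

44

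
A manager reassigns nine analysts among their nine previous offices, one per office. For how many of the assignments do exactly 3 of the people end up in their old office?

22260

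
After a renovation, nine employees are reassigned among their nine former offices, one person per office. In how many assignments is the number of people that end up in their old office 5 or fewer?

362675

Sum C(9,i)·!(9-i) for i = 0..5:
  i=0: C(9,0)·!9 = 1·133496 = 133496
  i=1: C(9,1)·!8 = 9·14833 = 133497
  i=2: C(9,2)·!7 = 36·1854 = 66744
  i=3: C(9,3)·!6 = 84·265 = 22260
  i=4: C(9,4)·!5 = 126·44 = 5544
  i=5: C(9,5)·!4 = 126·9 = 1134
Total = 362675.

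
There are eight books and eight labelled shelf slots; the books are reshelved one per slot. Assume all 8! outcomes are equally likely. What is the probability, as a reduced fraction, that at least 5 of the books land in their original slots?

47/13440

Favorable outcomes: Σ_{i≥5} C(8,i)·!(8-i) = 56·2 + 28·1 + 8·0 + 1·1 = 141.
Total outcomes: 8! = 40320.
Probability = 141/40320 = 47/13440.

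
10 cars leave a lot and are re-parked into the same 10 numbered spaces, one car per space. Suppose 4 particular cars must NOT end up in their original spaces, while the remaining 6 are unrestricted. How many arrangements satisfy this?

2399760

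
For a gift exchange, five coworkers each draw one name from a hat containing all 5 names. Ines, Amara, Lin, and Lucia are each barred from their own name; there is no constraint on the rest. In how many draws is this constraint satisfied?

Let A_j be the event that the j-th constrained one is fixed. By inclusion-exclusion over the 4 events:
Σ_{j=0}^{4} (-1)^j C(4,j)(5-j)!
= C(4,0)·5! - C(4,1)·4! + C(4,2)·3! - C(4,3)·2! + C(4,4)·1!
= 120 - 96 + 36 - 8 + 1
= 53

53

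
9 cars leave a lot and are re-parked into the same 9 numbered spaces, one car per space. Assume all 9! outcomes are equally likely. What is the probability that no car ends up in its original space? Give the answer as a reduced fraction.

16687/45360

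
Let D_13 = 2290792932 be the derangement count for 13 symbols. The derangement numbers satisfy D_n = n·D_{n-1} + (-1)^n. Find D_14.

32071101049

D_14 = 14·2290792932 + 1 = 32071101049.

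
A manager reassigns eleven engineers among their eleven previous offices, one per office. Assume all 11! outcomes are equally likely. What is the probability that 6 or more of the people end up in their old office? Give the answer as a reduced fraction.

Favorable outcomes: Σ_{i≥6} C(11,i)·!(11-i) = 462·44 + 330·9 + 165·2 + 55·1 + 11·0 + 1·1 = 23684.
Total outcomes: 11! = 39916800.
Probability = 23684/39916800 = 5921/9979200.

5921/9979200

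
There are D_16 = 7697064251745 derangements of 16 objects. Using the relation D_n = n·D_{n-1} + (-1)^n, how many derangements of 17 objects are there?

130850092279664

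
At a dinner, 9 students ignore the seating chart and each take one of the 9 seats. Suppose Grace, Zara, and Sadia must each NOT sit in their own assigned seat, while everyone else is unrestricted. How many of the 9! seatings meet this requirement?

256320

Inclusion-exclusion on the 3 forbidden self-matches:
Σ_{j=0}^{3} (-1)^j C(3,j)(9-j)!
= C(3,0)·9! - C(3,1)·8! + C(3,2)·7! - C(3,3)·6!
= 362880 - 120960 + 15120 - 720
= 256320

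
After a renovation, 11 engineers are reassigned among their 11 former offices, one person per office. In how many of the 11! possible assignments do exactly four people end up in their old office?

611820

Choose which 4 of the 11 are fixed: C(11,4) = 330.
The other 7 form a derangement: !7 = 1854.
Total: 330 × 1854 = 611820.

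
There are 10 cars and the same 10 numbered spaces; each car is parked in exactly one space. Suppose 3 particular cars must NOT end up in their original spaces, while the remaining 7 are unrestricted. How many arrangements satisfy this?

Inclusion-exclusion on the 3 forbidden self-matches:
Σ_{j=0}^{3} (-1)^j C(3,j)(10-j)!
= C(3,0)·10! - C(3,1)·9! + C(3,2)·8! - C(3,3)·7!
= 3628800 - 1088640 + 120960 - 5040
= 2656080

2656080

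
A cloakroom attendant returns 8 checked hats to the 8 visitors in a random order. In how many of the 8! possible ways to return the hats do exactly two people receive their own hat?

Pick the 2 fixed positions: C(8,2) = 28 ways.
The other 6 form a derangement: !6 = 265.
Total: 28 × 265 = 7420.

7420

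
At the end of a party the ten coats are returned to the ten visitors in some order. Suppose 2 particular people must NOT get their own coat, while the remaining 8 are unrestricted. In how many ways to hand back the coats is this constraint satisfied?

2943360

Let A_j be the event that the j-th constrained one is fixed. By inclusion-exclusion over the 2 events:
Σ_{j=0}^{2} (-1)^j C(2,j)(10-j)!
= C(2,0)·10! - C(2,1)·9! + C(2,2)·8!
= 3628800 - 725760 + 40320
= 2943360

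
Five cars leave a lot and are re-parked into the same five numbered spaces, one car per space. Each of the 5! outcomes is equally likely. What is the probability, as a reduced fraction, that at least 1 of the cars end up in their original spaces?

Favorable outcomes: Σ_{i≥1} C(5,i)·!(5-i) = 5·9 + 10·2 + 10·1 + 5·0 + 1·1 = 76.
Total outcomes: 5! = 120.
Probability = 76/120 = 19/30.

19/30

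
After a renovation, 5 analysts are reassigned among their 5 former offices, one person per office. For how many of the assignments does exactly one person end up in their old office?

45

Pick the single fixed position: C(5,1) = 5 ways.
The remaining 4 must be deranged: !4 = 9.
Total: 5 × 9 = 45.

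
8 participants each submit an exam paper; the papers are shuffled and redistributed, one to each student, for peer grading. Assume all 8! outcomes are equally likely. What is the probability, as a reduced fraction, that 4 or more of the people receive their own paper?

Favorable outcomes: Σ_{i≥4} C(8,i)·!(8-i) = 70·9 + 56·2 + 28·1 + 8·0 + 1·1 = 771.
Total outcomes: 8! = 40320.
Probability = 771/40320 = 257/13440.

257/13440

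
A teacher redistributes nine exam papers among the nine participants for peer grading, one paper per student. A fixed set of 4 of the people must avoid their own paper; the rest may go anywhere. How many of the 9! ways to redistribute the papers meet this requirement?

229080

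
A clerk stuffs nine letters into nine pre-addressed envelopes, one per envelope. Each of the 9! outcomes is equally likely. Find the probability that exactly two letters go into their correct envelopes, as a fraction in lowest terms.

Favorable outcomes: C(9,2)·!7 = 36·1854 = 66744.
Total outcomes: 9! = 362880.
Probability = 66744/362880 = 103/560.

103/560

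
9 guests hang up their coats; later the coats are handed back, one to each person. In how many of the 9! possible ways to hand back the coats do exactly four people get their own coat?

5544

Choose which 4 of the 9 are fixed: C(9,4) = 126.
The remaining 5 must be deranged: !5 = 44.
Total: 126 × 44 = 5544.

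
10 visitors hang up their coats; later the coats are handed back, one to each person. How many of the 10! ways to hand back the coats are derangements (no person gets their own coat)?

The subfactorial !10 = [10!/e] (nearest integer).
10! = 3628800, and 3628800/e ≈ 1334960.92, so !10 = 1334961.

1334961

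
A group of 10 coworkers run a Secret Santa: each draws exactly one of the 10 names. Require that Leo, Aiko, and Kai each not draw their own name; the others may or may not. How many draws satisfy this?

2656080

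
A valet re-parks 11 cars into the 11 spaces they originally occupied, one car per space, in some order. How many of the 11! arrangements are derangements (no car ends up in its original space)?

!11 is the nearest integer to 11!/e.
11! = 39916800, and 39916800/e ≈ 14684570.08, so !11 = 14684570.

14684570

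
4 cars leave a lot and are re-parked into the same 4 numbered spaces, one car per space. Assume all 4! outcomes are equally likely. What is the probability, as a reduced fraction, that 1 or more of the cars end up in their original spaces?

5/8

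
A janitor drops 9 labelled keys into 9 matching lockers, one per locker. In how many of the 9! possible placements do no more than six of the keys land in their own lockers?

362843

Sum C(9,i)·!(9-i) for i = 0..6:
  i=0: C(9,0)·!9 = 1·133496 = 133496
  i=1: C(9,1)·!8 = 9·14833 = 133497
  i=2: C(9,2)·!7 = 36·1854 = 66744
  i=3: C(9,3)·!6 = 84·265 = 22260
  i=4: C(9,4)·!5 = 126·44 = 5544
  i=5: C(9,5)·!4 = 126·9 = 1134
  i=6: C(9,6)·!3 = 84·2 = 168
Total = 362843.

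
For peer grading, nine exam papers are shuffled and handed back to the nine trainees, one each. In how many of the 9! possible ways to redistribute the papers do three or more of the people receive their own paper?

29143

Sum C(9,i)·!(9-i) for i = 3..9:
  i=3: C(9,3)·!6 = 84·265 = 22260
  i=4: C(9,4)·!5 = 126·44 = 5544
  i=5: C(9,5)·!4 = 126·9 = 1134
  i=6: C(9,6)·!3 = 84·2 = 168
  i=7: C(9,7)·!2 = 36·1 = 36
  i=8: C(9,8)·!1 = 9·0 = 0
  i=9: C(9,9)·!0 = 1·1 = 1
Total = 29143.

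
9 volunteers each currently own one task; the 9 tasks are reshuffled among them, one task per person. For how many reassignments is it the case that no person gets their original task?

Recurrence: !9 = 9·!8 + (-1)^9.
!9 = 9·14833 - 1 = 133496

133496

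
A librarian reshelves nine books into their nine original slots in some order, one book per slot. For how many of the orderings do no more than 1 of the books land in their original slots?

# with exactly i fixed is C(9,i)·!(9-i); sum over i=0..1:
  i=0: C(9,0)·!9 = 1·133496 = 133496
  i=1: C(9,1)·!8 = 9·14833 = 133497
Total = 266993.

266993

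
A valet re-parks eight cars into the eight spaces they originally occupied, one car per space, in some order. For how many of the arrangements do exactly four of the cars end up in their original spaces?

630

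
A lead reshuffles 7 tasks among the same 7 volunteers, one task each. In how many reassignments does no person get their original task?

1854

The subfactorial !7 = [7!/e] (nearest integer).
7! = 5040, and 5040/e ≈ 1854.11, so !7 = 1854.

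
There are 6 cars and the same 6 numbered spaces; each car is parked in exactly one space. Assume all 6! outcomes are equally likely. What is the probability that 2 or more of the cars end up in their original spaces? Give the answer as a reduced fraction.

191/720

Favorable outcomes: Σ_{i≥2} C(6,i)·!(6-i) = 15·9 + 20·2 + 15·1 + 6·0 + 1·1 = 191.
Total outcomes: 6! = 720.
Probability = 191/720 = 191/720.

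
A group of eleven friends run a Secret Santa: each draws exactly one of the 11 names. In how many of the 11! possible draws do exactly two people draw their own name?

7342280

Pick the 2 fixed positions: C(11,2) = 55 ways.
The other 9 form a derangement: !9 = 133496.
Total: 55 × 133496 = 7342280.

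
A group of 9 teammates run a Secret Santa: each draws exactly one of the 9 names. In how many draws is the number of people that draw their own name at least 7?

Sum C(9,i)·!(9-i) for i = 7..9:
  i=7: C(9,7)·!2 = 36·1 = 36
  i=8: C(9,8)·!1 = 9·0 = 0
  i=9: C(9,9)·!0 = 1·1 = 1
Total = 37.

37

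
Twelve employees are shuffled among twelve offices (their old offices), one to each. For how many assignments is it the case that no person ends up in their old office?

176214841

The number of derangements of 12 is !12 = Σ_{k=0}^{12} (-1)^k·12!/k!
= 12! - 12!/1! + 12!/2! - 12!/3! + 12!/4! - 12!/5! + 12!/6! - 12!/7! + 12!/8! - 12!/9! + 12!/10! - 12!/11! + 12!/12!
= 479001600 - 479001600 + 239500800 - 79833600 + 19958400 - 3991680 + 665280 - 95040 + 11880 - 1320 + 132 - 12 + 1
= 176214841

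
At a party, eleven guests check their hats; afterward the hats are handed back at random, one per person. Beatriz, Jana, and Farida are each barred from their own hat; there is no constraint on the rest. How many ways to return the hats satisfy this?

30078720

Inclusion-exclusion on the 3 forbidden self-matches:
Σ_{j=0}^{3} (-1)^j C(3,j)(11-j)!
= C(3,0)·11! - C(3,1)·10! + C(3,2)·9! - C(3,3)·8!
= 39916800 - 10886400 + 1088640 - 40320
= 30078720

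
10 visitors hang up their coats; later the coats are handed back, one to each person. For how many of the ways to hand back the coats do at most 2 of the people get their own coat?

3337406

# with exactly i fixed is C(10,i)·!(10-i); sum over i=0..2:
  i=0: C(10,0)·!10 = 1·1334961 = 1334961
  i=1: C(10,1)·!9 = 10·133496 = 1334960
  i=2: C(10,2)·!8 = 45·14833 = 667485
Total = 3337406.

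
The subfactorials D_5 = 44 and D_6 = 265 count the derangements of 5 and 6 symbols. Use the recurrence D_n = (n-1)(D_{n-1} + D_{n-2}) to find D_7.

1854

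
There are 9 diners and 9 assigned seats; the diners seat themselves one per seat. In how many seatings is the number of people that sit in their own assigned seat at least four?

6883

# with exactly i fixed is C(9,i)·!(9-i); sum over i=4..9:
  i=4: C(9,4)·!5 = 126·44 = 5544
  i=5: C(9,5)·!4 = 126·9 = 1134
  i=6: C(9,6)·!3 = 84·2 = 168
  i=7: C(9,7)·!2 = 36·1 = 36
  i=8: C(9,8)·!1 = 9·0 = 0
  i=9: C(9,9)·!0 = 1·1 = 1
Total = 6883.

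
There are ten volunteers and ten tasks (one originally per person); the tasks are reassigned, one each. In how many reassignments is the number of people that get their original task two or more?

958879

# with exactly i fixed is C(10,i)·!(10-i); sum over i=2..10:
  i=2: C(10,2)·!8 = 45·14833 = 667485
  i=3: C(10,3)·!7 = 120·1854 = 222480
  i=4: C(10,4)·!6 = 210·265 = 55650
  i=5: C(10,5)·!5 = 252·44 = 11088
  i=6: C(10,6)·!4 = 210·9 = 1890
  i=7: C(10,7)·!3 = 120·2 = 240
  i=8: C(10,8)·!2 = 45·1 = 45
  i=9: C(10,9)·!1 = 10·0 = 0
  i=10: C(10,10)·!0 = 1·1 = 1
Total = 958879.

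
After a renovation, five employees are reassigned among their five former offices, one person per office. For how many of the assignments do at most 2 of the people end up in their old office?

109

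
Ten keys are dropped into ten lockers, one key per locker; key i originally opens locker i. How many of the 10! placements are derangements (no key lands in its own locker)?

1334961

Use !n = (n-1)(!(n-1) + !(n-2)).
!10 = 9·(133496 + 14833) = 9·148329 = 1334961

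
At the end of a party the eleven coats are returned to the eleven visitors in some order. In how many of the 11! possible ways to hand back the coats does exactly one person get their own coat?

14684571

Pick the single fixed position: C(11,1) = 11 ways.
The other 10 form a derangement: !10 = 1334961.
Total: 11 × 1334961 = 14684571.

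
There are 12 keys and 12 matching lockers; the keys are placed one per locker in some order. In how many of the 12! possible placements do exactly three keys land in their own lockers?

29369120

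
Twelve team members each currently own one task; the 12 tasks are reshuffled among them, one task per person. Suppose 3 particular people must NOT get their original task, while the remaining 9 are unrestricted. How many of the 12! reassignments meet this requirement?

Inclusion-exclusion on the 3 forbidden self-matches:
Σ_{j=0}^{3} (-1)^j C(3,j)(12-j)!
= C(3,0)·12! - C(3,1)·11! + C(3,2)·10! - C(3,3)·9!
= 479001600 - 119750400 + 10886400 - 362880
= 369774720

369774720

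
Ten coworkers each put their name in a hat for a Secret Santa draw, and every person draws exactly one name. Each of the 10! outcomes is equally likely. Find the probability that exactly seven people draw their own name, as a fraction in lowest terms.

Favorable outcomes: C(10,7)·!3 = 120·2 = 240.
Total outcomes: 10! = 3628800.
Probability = 240/3628800 = 1/15120.

1/15120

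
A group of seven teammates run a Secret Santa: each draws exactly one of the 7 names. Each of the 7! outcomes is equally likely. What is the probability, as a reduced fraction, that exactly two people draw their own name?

Favorable outcomes: C(7,2)·!5 = 21·44 = 924.
Total outcomes: 7! = 5040.
Probability = 924/5040 = 11/60.

11/60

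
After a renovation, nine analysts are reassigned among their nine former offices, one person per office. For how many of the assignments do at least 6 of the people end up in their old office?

Sum C(9,i)·!(9-i) for i = 6..9:
  i=6: C(9,6)·!3 = 84·2 = 168
  i=7: C(9,7)·!2 = 36·1 = 36
  i=8: C(9,8)·!1 = 9·0 = 0
  i=9: C(9,9)·!0 = 1·1 = 1
Total = 205.

205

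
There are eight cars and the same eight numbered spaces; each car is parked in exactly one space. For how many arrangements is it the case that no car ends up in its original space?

14833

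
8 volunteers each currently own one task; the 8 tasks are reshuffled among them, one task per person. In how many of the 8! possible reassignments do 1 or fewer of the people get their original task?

29665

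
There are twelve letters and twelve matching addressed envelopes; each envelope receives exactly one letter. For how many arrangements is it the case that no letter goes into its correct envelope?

176214841

By inclusion-exclusion, !12 = Σ (-1)^k · 12!/k! for k=0..12
= 12! - 12!/1! + 12!/2! - 12!/3! + 12!/4! - 12!/5! + 12!/6! - 12!/7! + 12!/8! - 12!/9! + 12!/10! - 12!/11! + 12!/12!
= 479001600 - 479001600 + 239500800 - 79833600 + 19958400 - 3991680 + 665280 - 95040 + 11880 - 1320 + 132 - 12 + 1
= 176214841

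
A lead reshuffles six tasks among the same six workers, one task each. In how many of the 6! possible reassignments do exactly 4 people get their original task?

15

Choose which 4 of the 6 are fixed: C(6,4) = 15.
The other 2 form a derangement: !2 = 1.
Total: 15 × 1 = 15.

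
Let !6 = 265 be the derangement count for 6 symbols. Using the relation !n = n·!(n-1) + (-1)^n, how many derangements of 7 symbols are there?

1854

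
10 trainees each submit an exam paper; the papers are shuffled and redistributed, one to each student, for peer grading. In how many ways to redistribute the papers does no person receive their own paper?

1334961

!10 is the nearest integer to 10!/e.
10! = 3628800, and 3628800/e ≈ 1334960.92, so !10 = 1334961.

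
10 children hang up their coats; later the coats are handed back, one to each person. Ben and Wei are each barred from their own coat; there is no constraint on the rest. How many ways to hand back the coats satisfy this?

Let A_j be the event that the j-th constrained one is fixed. By inclusion-exclusion over the 2 events:
Σ_{j=0}^{2} (-1)^j C(2,j)(10-j)!
= C(2,0)·10! - C(2,1)·9! + C(2,2)·8!
= 3628800 - 725760 + 40320
= 2943360

2943360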